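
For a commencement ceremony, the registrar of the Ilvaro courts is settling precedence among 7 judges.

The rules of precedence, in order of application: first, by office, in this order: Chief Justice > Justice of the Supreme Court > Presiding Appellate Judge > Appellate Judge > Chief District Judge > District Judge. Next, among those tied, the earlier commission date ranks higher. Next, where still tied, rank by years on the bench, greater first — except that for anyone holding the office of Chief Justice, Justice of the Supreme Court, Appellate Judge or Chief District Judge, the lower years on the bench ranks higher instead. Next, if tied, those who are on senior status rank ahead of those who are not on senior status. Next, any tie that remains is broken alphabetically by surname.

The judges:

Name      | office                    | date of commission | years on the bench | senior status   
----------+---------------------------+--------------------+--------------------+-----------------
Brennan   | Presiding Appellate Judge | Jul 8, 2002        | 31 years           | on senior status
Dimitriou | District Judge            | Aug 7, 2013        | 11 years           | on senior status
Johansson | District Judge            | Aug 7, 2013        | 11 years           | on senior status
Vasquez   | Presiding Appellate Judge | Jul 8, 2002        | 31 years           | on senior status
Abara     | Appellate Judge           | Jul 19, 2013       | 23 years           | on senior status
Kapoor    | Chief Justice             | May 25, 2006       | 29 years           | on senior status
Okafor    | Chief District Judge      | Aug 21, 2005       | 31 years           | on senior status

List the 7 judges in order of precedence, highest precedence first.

By office: Kapoor (Chief Justice); then Brennan and Vasquez (Presiding Appellate Judge); then Abara (Appellate Judge); then Okafor (Chief District Judge); then Dimitriou and Johansson (District Judge).
Brennan and Vasquez both have date of commission Jul 8, 2002, so the next rule applies.
Brennan and Vasquez both have years on the bench 31 years, so the next rule applies.
Brennan and Vasquez are each on senior status, so the next rule applies.
Among Brennan and Vasquez, alphabetically by surname: Brennan before Vasquez.
Dimitriou and Johansson both have date of commission Aug 7, 2013, so the next rule applies.
Dimitriou and Johansson both have years on the bench 11 years, so the next rule applies.
Dimitriou and Johansson are each on senior status, so the next rule applies.
Among Dimitriou and Johansson, alphabetically by surname: Dimitriou before Johansson.
Full order: Kapoor, Brennan, Vasquez, Abara, Okafor, Dimitriou, Johansson.

Kapoor, Brennan, Vasquez, Abara, Okafor, Dimitriou, Johansson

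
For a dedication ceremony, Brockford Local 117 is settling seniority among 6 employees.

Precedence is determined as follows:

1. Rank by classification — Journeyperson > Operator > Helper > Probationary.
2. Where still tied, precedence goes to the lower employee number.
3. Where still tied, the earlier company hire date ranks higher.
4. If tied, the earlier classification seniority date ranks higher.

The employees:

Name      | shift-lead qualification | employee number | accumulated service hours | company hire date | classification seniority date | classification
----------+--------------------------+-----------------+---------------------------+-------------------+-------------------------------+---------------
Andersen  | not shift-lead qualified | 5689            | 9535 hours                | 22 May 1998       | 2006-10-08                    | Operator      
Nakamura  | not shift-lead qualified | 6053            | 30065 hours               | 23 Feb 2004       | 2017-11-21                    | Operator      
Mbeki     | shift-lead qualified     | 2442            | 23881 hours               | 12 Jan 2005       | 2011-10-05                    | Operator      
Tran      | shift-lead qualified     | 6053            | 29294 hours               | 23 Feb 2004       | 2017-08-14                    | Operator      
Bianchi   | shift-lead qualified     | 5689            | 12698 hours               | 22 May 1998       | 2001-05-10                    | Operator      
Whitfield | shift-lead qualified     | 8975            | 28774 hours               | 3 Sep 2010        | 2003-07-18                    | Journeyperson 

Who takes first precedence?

Whitfield

By classification: Whitfield (Journeyperson); then Mbeki, Bianchi, Andersen, Tran and Nakamura (Operator).
Among Mbeki, Bianchi, Andersen, Tran and Nakamura, by employee number (lower first): Mbeki (2442) before Bianchi and Andersen (5689) before Tran and Nakamura (6053).
Bianchi and Andersen both have company hire date 22 May 1998, so the next rule applies.
Among Bianchi and Andersen, by classification seniority date (earlier first): Bianchi (2001-05-10) before Andersen (2006-10-08).
Tran and Nakamura both have company hire date 23 Feb 2004, so the next rule applies.
Among Tran and Nakamura, by classification seniority date (earlier first): Tran (2017-08-14) before Nakamura (2017-11-21).
Order: Whitfield, Mbeki, Bianchi, Andersen, Tran, Nakamura.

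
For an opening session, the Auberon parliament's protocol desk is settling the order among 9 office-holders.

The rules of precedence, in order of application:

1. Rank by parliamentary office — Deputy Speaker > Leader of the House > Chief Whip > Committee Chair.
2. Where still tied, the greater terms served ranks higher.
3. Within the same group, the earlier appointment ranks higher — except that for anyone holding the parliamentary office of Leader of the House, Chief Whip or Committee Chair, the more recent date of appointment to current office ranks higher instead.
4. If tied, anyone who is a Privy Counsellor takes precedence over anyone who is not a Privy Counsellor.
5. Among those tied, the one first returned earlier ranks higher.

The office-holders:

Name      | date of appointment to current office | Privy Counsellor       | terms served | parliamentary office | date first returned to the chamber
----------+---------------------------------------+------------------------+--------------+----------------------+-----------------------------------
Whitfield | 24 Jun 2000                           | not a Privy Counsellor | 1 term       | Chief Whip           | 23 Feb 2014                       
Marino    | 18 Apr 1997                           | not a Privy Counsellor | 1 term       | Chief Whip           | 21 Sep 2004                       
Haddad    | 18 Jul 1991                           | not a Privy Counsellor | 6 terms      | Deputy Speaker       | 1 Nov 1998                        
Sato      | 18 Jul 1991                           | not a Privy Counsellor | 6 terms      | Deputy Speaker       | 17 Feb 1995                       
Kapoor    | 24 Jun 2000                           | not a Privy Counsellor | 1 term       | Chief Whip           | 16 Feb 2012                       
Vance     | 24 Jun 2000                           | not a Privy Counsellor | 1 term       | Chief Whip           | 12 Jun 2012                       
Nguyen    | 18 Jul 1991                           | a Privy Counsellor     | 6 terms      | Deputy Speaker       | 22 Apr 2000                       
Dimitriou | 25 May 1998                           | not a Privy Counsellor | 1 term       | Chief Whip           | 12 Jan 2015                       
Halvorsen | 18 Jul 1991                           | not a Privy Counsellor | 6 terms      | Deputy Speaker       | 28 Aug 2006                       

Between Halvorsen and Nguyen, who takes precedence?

By parliamentary office: Nguyen, Sato, Haddad and Halvorsen (Deputy Speaker); then Kapoor, Vance, Whitfield, Dimitriou and Marino (Chief Whip).
Nguyen, Sato, Haddad and Halvorsen all have terms served 6 terms, so the next rule applies.
Nguyen, Sato, Haddad and Halvorsen all have date of appointment to current office 18 Jul 1991, so the next rule applies.
Among Nguyen, Sato, Haddad and Halvorsen, a Privy Counsellor before not a Privy Counsellor: Nguyen (a Privy Counsellor) before Sato, Haddad and Halvorsen (not a Privy Counsellor).
Among Sato, Haddad and Halvorsen, by date first returned to the chamber (earlier first): Sato (17 Feb 1995) before Haddad (1 Nov 1998) before Halvorsen (28 Aug 2006).
Kapoor, Vance, Whitfield, Dimitriou and Marino all have terms served 1 term, so the next rule applies.
Among Kapoor, Vance, Whitfield, Dimitriou and Marino, by date of appointment to current office (later first) (reversed rule for this group): Kapoor, Vance and Whitfield (24 Jun 2000) before Dimitriou (25 May 1998) before Marino (18 Apr 1997).
Kapoor, Vance and Whitfield are each not a Privy Counsellor, so the next rule applies.
Among Kapoor, Vance and Whitfield, by date first returned to the chamber (earlier first): Kapoor (16 Feb 2012) before Vance (12 Jun 2012) before Whitfield (23 Feb 2014).
So Nguyen takes precedence.

Nguyen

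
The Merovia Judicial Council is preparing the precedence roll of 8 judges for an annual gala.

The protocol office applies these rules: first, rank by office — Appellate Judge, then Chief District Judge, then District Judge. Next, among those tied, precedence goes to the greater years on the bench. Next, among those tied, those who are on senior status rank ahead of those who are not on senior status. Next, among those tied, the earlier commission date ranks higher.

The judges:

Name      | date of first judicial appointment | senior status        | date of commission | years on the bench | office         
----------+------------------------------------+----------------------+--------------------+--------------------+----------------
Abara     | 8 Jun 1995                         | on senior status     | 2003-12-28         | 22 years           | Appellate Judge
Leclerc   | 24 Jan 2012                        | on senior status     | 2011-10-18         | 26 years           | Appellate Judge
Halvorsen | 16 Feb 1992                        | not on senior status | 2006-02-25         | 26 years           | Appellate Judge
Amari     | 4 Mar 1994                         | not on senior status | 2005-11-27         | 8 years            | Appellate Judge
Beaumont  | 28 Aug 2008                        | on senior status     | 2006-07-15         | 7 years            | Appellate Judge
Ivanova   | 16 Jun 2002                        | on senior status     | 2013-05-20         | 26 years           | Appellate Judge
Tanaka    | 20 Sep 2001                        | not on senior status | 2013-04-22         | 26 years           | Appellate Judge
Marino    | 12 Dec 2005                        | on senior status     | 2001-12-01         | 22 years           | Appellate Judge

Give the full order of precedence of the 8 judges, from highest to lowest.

Leclerc, Ivanova, Halvorsen, Tanaka, Marino, Abara, Amari, Beaumont

By office: Leclerc, Ivanova, Halvorsen, Tanaka, Marino, Abara, Amari and Beaumont (Appellate Judge).
Among Leclerc, Ivanova, Halvorsen, Tanaka, Marino, Abara, Amari and Beaumont, by years on the bench (higher first): Leclerc, Ivanova, Halvorsen and Tanaka (26 years) before Marino and Abara (22 years) before Amari (8 years) before Beaumont (7 years).
Among Leclerc, Ivanova, Halvorsen and Tanaka, on senior status before not on senior status: Leclerc and Ivanova (on senior status) before Halvorsen and Tanaka (not on senior status).
Among Leclerc and Ivanova, by date of commission (earlier first): Leclerc (2011-10-18) before Ivanova (2013-05-20).
Among Halvorsen and Tanaka, by date of commission (earlier first): Halvorsen (2006-02-25) before Tanaka (2013-04-22).
Marino and Abara are each on senior status, so the next rule applies.
Among Marino and Abara, by date of commission (earlier first): Marino (2001-12-01) before Abara (2003-12-28).
Full order: Leclerc, Ivanova, Halvorsen, Tanaka, Marino, Abara, Amari, Beaumont.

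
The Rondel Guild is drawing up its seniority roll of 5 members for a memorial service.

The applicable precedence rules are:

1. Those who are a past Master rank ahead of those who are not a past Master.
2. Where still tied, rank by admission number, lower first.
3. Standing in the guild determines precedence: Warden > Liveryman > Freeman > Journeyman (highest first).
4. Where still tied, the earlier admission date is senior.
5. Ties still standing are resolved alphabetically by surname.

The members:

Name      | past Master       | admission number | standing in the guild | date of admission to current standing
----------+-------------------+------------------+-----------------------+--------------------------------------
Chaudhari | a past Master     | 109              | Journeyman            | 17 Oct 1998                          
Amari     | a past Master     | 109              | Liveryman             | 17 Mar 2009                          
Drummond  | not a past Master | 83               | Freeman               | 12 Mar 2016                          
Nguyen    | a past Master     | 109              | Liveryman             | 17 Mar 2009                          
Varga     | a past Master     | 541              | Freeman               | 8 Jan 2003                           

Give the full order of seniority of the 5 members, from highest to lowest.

By the first rule: Amari, Nguyen, Chaudhari and Varga (each a past Master); then Drummond (not a past Master).
Among Amari, Nguyen, Chaudhari and Varga, by admission number (lower first): Amari, Nguyen and Chaudhari (109) before Varga (541).
Among Amari, Nguyen and Chaudhari, by standing in the guild: Amari and Nguyen (Liveryman) before Chaudhari (Journeyman).
Amari and Nguyen both have date of admission to current standing 17 Mar 2009, so the next rule applies.
Among Amari and Nguyen, alphabetically by surname: Amari before Nguyen.
Full order: Amari, Nguyen, Chaudhari, Varga, Drummond.

Amari, Nguyen, Chaudhari, Varga, Drummond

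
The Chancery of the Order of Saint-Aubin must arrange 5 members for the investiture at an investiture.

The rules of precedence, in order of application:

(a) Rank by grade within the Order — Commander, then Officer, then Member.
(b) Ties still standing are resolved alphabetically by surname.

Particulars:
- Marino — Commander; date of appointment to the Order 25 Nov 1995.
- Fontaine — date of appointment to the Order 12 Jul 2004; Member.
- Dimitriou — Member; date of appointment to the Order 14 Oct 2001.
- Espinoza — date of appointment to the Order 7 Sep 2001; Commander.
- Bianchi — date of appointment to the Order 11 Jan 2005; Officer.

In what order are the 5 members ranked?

By grade within the Order: Espinoza and Marino (Commander); then Bianchi (Officer); then Dimitriou and Fontaine (Member).
Among Espinoza and Marino, alphabetically by surname: Espinoza before Marino.
Among Dimitriou and Fontaine, alphabetically by surname: Dimitriou before Fontaine.
Full order: Espinoza, Marino, Bianchi, Dimitriou, Fontaine.

Espinoza, Marino, Bianchi, Dimitriou, Fontaine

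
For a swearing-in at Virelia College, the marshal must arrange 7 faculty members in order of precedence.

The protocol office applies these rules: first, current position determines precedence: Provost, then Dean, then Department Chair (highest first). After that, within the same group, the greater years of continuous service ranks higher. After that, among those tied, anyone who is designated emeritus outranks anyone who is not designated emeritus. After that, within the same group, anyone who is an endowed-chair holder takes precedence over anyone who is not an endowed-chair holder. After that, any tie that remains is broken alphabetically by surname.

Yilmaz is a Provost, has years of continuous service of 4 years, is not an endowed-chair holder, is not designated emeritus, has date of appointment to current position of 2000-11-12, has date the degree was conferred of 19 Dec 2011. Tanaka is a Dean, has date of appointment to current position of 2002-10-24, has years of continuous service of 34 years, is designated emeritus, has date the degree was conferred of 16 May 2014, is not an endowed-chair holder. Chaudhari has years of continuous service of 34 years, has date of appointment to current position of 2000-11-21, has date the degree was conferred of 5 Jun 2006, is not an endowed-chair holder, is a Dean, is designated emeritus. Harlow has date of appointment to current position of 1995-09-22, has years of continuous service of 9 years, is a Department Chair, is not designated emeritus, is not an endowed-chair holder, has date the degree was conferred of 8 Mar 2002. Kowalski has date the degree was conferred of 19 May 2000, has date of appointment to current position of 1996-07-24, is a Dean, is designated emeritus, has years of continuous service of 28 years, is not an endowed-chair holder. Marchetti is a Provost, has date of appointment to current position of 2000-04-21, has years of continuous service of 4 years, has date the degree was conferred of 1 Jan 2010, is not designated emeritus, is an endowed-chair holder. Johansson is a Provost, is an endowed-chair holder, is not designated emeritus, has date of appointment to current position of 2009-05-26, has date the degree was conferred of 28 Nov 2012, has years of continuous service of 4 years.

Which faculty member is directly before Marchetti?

By current position: Johansson, Marchetti and Yilmaz (Provost); then Chaudhari, Tanaka and Kowalski (Dean); then Harlow (Department Chair).
Johansson, Marchetti and Yilmaz all have years of continuous service 4 years, so the next rule applies.
Johansson, Marchetti and Yilmaz are each not designated emeritus, so the next rule applies.
Among Johansson, Marchetti and Yilmaz, an endowed-chair holder before not an endowed-chair holder: Johansson and Marchetti (an endowed-chair holder) before Yilmaz (not an endowed-chair holder).
Among Johansson and Marchetti, alphabetically by surname: Johansson before Marchetti.
Among Chaudhari, Tanaka and Kowalski, by years of continuous service (higher first): Chaudhari and Tanaka (34 years) before Kowalski (28 years).
Chaudhari and Tanaka are each designated emeritus, so the next rule applies.
Chaudhari and Tanaka are each not an endowed-chair holder, so the next rule applies.
Among Chaudhari and Tanaka, alphabetically by surname: Chaudhari before Tanaka.
Order: Johansson, Marchetti, Yilmaz, Chaudhari, Tanaka, Kowalski, Harlow.

Johansson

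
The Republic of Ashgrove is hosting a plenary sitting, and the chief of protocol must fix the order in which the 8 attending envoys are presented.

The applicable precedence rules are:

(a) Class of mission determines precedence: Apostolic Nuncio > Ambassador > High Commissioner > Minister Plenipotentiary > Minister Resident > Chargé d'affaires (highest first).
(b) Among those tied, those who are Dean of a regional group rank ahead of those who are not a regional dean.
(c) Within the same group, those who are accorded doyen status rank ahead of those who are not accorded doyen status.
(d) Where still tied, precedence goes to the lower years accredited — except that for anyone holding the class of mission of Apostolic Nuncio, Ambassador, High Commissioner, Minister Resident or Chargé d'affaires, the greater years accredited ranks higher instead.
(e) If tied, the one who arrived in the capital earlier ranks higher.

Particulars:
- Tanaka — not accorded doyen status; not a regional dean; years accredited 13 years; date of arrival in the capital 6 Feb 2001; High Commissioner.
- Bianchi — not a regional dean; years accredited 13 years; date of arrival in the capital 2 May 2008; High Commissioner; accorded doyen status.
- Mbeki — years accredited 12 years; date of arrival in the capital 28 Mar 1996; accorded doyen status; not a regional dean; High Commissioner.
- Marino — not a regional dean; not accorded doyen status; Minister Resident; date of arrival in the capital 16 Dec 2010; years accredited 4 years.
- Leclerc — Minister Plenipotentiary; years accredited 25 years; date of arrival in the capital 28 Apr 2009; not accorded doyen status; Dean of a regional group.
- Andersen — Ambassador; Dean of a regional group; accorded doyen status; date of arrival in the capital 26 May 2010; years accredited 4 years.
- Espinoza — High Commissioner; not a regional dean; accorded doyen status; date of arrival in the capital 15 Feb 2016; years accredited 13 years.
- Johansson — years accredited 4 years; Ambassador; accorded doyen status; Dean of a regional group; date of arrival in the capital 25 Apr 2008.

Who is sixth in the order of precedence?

By class of mission: Johansson and Andersen (Ambassador); then Bianchi, Espinoza, Mbeki and Tanaka (High Commissioner); then Leclerc (Minister Plenipotentiary); then Marino (Minister Resident).
Johansson and Andersen are each Dean of a regional group, so the next rule applies.
Johansson and Andersen are each accorded doyen status, so the next rule applies.
Johansson and Andersen both have years accredited 4 years, so the next rule applies.
Among Johansson and Andersen, by date of arrival in the capital (earlier first): Johansson (25 Apr 2008) before Andersen (26 May 2010).
Bianchi, Espinoza, Mbeki and Tanaka are each not a regional dean, so the next rule applies.
Among Bianchi, Espinoza, Mbeki and Tanaka, accorded doyen status before not accorded doyen status: Bianchi, Espinoza and Mbeki (accorded doyen status) before Tanaka (not accorded doyen status).
Among Bianchi, Espinoza and Mbeki, by years accredited (higher first) (reversed rule for this group): Bianchi and Espinoza (13 years) before Mbeki (12 years).
Among Bianchi and Espinoza, by date of arrival in the capital (earlier first): Bianchi (2 May 2008) before Espinoza (15 Feb 2016).
Order: Johansson, Andersen, Bianchi, Espinoza, Mbeki, Tanaka, Leclerc, Marino.

Tanaka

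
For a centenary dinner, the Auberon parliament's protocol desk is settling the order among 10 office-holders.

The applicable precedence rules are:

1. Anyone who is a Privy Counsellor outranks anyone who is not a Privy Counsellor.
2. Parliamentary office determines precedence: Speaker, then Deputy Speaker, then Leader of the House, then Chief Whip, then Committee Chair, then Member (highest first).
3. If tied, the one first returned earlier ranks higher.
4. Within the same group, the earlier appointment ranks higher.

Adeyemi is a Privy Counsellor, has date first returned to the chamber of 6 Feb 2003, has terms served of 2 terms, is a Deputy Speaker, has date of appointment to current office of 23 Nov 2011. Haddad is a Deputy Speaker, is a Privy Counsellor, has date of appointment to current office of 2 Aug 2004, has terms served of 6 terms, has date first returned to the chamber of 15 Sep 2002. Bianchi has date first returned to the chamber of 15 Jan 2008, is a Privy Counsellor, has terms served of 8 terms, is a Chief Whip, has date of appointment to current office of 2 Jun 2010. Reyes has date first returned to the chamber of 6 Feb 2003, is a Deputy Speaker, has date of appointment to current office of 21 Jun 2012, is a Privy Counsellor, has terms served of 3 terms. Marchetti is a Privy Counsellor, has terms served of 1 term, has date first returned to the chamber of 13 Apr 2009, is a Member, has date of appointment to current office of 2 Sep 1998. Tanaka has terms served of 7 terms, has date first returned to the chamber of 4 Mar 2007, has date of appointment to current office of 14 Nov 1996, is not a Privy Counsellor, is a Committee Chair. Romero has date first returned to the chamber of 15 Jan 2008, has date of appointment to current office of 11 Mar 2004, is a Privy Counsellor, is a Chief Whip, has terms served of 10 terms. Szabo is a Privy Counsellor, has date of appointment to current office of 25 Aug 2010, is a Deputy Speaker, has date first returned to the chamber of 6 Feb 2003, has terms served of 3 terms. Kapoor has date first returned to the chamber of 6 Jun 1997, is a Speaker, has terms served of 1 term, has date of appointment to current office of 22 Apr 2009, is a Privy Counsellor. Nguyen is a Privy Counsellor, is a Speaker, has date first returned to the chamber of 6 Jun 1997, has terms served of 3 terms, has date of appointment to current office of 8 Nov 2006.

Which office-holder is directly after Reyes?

Romero

By the first rule: Nguyen, Kapoor, Haddad, Szabo, Adeyemi, Reyes, Romero, Bianchi and Marchetti (each a Privy Counsellor); then Tanaka (not a Privy Counsellor).
Among Nguyen, Kapoor, Haddad, Szabo, Adeyemi, Reyes, Romero, Bianchi and Marchetti, by parliamentary office: Nguyen and Kapoor (Speaker) before Haddad, Szabo, Adeyemi and Reyes (Deputy Speaker) before Romero and Bianchi (Chief Whip) before Marchetti (Member).
Nguyen and Kapoor both have date first returned to the chamber 6 Jun 1997, so the next rule applies.
Among Nguyen and Kapoor, by date of appointment to current office (earlier first): Nguyen (8 Nov 2006) before Kapoor (22 Apr 2009).
Among Haddad, Szabo, Adeyemi and Reyes, by date first returned to the chamber (earlier first): Haddad (15 Sep 2002) before Szabo, Adeyemi and Reyes (6 Feb 2003).
Among Szabo, Adeyemi and Reyes, by date of appointment to current office (earlier first): Szabo (25 Aug 2010) before Adeyemi (23 Nov 2011) before Reyes (21 Jun 2012).
Romero and Bianchi both have date first returned to the chamber 15 Jan 2008, so the next rule applies.
Among Romero and Bianchi, by date of appointment to current office (earlier first): Romero (11 Mar 2004) before Bianchi (2 Jun 2010).
Order: Nguyen, Kapoor, Haddad, Szabo, Adeyemi, Reyes, Romero, Bianchi, Marchetti, Tanaka.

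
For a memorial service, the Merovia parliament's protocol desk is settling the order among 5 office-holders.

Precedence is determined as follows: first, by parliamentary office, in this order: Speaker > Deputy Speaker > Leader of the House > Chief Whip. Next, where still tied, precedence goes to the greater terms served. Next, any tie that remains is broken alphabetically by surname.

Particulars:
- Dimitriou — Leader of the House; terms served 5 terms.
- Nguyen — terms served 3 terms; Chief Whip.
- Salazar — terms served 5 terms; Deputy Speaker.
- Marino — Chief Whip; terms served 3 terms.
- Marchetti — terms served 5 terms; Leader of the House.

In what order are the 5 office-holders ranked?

By parliamentary office: Salazar (Deputy Speaker); then Dimitriou and Marchetti (Leader of the House); then Marino and Nguyen (Chief Whip).
Dimitriou and Marchetti both have terms served 5 terms, so the next rule applies.
Among Dimitriou and Marchetti, alphabetically by surname: Dimitriou before Marchetti.
Marino and Nguyen both have terms served 3 terms, so the next rule applies.
Among Marino and Nguyen, alphabetically by surname: Marino before Nguyen.
Full order: Salazar, Dimitriou, Marchetti, Marino, Nguyen.

Salazar, Dimitriou, Marchetti, Marino, Nguyen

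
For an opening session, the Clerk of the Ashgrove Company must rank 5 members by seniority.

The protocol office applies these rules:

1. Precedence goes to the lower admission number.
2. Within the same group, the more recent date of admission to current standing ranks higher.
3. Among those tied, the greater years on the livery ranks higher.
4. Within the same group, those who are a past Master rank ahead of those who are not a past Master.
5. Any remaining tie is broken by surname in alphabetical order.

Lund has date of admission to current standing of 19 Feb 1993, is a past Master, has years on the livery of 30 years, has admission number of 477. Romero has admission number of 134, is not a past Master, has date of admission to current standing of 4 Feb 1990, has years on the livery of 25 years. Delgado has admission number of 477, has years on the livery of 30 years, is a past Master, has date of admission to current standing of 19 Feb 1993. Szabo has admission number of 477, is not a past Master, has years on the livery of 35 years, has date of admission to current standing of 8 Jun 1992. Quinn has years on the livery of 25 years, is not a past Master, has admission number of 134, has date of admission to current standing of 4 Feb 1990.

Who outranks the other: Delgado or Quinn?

By admission number (lower first): Quinn and Romero (both 134); then Delgado, Lund and Szabo (each 477).
Quinn and Romero both have date of admission to current standing 4 Feb 1990, so the next rule applies.
Quinn and Romero both have years on the livery 25 years, so the next rule applies.
Quinn and Romero are each not a past Master, so the next rule applies.
Among Quinn and Romero, alphabetically by surname: Quinn before Romero.
Among Delgado, Lund and Szabo, by date of admission to current standing (later first): Delgado and Lund (19 Feb 1993) before Szabo (8 Jun 1992).
Delgado and Lund both have years on the livery 30 years, so the next rule applies.
Delgado and Lund are each a past Master, so the next rule applies.
Among Delgado and Lund, alphabetically by surname: Delgado before Lund.
So Quinn takes precedence.

Quinn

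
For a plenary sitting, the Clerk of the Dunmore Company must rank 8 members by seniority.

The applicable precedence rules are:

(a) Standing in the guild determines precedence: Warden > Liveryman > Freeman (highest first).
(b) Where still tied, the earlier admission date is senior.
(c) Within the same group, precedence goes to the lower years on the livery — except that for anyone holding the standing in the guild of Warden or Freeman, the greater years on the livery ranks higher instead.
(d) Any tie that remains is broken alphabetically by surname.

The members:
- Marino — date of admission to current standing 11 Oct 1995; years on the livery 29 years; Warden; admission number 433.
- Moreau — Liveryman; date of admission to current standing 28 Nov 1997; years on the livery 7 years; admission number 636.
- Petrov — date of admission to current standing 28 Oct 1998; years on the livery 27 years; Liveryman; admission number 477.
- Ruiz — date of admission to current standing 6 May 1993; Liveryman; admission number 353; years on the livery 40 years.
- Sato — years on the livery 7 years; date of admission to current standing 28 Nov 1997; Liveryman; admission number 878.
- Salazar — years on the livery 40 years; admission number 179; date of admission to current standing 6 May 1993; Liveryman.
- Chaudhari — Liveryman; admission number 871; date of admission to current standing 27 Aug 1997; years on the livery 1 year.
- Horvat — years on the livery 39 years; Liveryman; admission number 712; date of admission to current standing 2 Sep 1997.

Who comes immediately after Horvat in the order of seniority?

Moreau

By standing in the guild: Marino (Warden); then Ruiz, Salazar, Chaudhari, Horvat, Moreau, Sato and Petrov (Liveryman).
Among Ruiz, Salazar, Chaudhari, Horvat, Moreau, Sato and Petrov, by date of admission to current standing (earlier first): Ruiz and Salazar (6 May 1993) before Chaudhari (27 Aug 1997) before Horvat (2 Sep 1997) before Moreau and Sato (28 Nov 1997) before Petrov (28 Oct 1998).
Ruiz and Salazar both have years on the livery 40 years, so the next rule applies.
Among Ruiz and Salazar, alphabetically by surname: Ruiz before Salazar.
Moreau and Sato both have years on the livery 7 years, so the next rule applies.
Among Moreau and Sato, alphabetically by surname: Moreau before Sato.
Order: Marino, Ruiz, Salazar, Chaudhari, Horvat, Moreau, Sato, Petrov.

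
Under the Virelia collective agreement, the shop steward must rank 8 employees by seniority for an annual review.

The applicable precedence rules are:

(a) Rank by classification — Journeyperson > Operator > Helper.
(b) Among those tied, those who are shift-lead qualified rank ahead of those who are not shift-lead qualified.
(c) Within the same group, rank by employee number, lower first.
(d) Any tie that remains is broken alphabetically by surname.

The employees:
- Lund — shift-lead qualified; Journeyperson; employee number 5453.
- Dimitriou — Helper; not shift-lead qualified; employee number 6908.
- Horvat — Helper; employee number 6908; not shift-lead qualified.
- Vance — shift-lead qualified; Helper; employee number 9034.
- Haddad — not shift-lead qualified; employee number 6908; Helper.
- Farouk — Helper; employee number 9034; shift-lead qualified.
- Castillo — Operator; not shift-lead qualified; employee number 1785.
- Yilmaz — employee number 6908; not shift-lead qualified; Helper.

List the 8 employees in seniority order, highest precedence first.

Lund, Castillo, Farouk, Vance, Dimitriou, Haddad, Horvat, Yilmaz

By classification: Lund (Journeyperson); then Castillo (Operator); then Farouk, Vance, Dimitriou, Haddad, Horvat and Yilmaz (Helper).
Among Farouk, Vance, Dimitriou, Haddad, Horvat and Yilmaz, shift-lead qualified before not shift-lead qualified: Farouk and Vance (shift-lead qualified) before Dimitriou, Haddad, Horvat and Yilmaz (not shift-lead qualified).
Farouk and Vance both have employee number 9034, so the next rule applies.
Among Farouk and Vance, alphabetically by surname: Farouk before Vance.
Dimitriou, Haddad, Horvat and Yilmaz all have employee number 6908, so the next rule applies.
Among Dimitriou, Haddad, Horvat and Yilmaz, alphabetically by surname: Dimitriou before Haddad before Horvat before Yilmaz.
Full order: Lund, Castillo, Farouk, Vance, Dimitriou, Haddad, Horvat, Yilmaz.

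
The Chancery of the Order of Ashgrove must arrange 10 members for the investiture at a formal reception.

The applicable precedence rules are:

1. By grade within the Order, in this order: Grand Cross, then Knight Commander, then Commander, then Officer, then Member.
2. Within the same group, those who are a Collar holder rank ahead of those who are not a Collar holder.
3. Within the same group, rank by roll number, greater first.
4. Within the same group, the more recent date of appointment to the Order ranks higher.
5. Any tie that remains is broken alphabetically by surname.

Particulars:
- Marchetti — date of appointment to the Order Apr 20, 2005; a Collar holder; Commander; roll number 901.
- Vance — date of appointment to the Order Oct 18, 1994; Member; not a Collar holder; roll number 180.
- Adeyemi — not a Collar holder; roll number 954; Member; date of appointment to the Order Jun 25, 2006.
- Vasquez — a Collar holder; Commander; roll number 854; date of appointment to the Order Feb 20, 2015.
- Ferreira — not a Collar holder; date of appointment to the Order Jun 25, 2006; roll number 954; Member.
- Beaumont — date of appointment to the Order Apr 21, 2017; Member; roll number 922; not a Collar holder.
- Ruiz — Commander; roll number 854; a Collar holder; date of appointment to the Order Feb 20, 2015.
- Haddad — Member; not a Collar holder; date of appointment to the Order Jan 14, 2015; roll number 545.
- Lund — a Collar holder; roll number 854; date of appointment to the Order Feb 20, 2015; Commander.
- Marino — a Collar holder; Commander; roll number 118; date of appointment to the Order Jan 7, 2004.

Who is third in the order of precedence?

By grade within the Order: Marchetti, Lund, Ruiz, Vasquez and Marino (Commander); then Adeyemi, Ferreira, Beaumont, Haddad and Vance (Member).
Marchetti, Lund, Ruiz, Vasquez and Marino are each a Collar holder, so the next rule applies.
Among Marchetti, Lund, Ruiz, Vasquez and Marino, by roll number (higher first): Marchetti (901) before Lund, Ruiz and Vasquez (854) before Marino (118).
Lund, Ruiz and Vasquez all have date of appointment to the Order Feb 20, 2015, so the next rule applies.
Among Lund, Ruiz and Vasquez, alphabetically by surname: Lund before Ruiz before Vasquez.
Adeyemi, Ferreira, Beaumont, Haddad and Vance are each not a Collar holder, so the next rule applies.
Among Adeyemi, Ferreira, Beaumont, Haddad and Vance, by roll number (higher first): Adeyemi and Ferreira (954) before Beaumont (922) before Haddad (545) before Vance (180).
Adeyemi and Ferreira both have date of appointment to the Order Jun 25, 2006, so the next rule applies.
Among Adeyemi and Ferreira, alphabetically by surname: Adeyemi before Ferreira.
Order: Marchetti, Lund, Ruiz, Vasquez, Marino, Adeyemi, Ferreira, Beaumont, Haddad, Vance.

Ruiz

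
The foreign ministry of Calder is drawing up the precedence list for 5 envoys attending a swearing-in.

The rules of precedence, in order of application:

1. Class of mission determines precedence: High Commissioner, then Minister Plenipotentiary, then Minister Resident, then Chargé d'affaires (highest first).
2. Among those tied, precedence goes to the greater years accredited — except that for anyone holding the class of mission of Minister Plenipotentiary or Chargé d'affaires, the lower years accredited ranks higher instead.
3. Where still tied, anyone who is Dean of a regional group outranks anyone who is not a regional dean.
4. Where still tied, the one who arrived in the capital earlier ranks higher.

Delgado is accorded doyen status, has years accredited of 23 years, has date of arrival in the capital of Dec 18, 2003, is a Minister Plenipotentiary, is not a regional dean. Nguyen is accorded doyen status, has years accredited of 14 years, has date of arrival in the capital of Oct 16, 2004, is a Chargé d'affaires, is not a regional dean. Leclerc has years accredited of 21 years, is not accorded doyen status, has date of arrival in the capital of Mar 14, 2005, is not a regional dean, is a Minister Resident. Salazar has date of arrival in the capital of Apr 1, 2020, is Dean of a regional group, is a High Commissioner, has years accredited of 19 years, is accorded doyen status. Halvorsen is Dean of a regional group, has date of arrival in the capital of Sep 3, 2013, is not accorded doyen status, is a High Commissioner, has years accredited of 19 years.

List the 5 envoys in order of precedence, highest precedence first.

By class of mission: Halvorsen and Salazar (High Commissioner); then Delgado (Minister Plenipotentiary); then Leclerc (Minister Resident); then Nguyen (Chargé d'affaires).
Halvorsen and Salazar both have years accredited 19 years, so the next rule applies.
Halvorsen and Salazar are each Dean of a regional group, so the next rule applies.
Among Halvorsen and Salazar, by date of arrival in the capital (earlier first): Halvorsen (Sep 3, 2013) before Salazar (Apr 1, 2020).
Full order: Halvorsen, Salazar, Delgado, Leclerc, Nguyen.

Halvorsen, Salazar, Delgado, Leclerc, Nguyen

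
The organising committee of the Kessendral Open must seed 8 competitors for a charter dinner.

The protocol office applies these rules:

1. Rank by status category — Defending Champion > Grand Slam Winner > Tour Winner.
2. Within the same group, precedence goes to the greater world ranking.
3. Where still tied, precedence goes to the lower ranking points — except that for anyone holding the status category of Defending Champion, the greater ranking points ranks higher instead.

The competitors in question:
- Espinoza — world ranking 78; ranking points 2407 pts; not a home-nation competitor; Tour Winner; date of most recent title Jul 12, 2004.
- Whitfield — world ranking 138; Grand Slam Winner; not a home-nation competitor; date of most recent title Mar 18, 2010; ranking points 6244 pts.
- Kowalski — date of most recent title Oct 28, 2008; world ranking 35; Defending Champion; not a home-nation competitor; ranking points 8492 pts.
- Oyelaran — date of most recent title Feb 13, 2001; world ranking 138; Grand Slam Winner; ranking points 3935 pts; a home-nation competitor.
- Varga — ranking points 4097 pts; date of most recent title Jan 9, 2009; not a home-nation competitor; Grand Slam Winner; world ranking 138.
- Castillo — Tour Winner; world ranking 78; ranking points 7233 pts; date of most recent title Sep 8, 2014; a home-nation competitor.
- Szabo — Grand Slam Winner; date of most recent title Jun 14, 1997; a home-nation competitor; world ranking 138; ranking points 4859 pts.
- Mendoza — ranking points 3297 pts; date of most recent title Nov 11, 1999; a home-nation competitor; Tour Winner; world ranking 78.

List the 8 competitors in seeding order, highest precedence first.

Kowalski, Oyelaran, Varga, Szabo, Whitfield, Espinoza, Mendoza, Castillo

By status category: Kowalski (Defending Champion); then Oyelaran, Varga, Szabo and Whitfield (Grand Slam Winner); then Espinoza, Mendoza and Castillo (Tour Winner).
Oyelaran, Varga, Szabo and Whitfield all have world ranking 138, so the next rule applies.
Among Oyelaran, Varga, Szabo and Whitfield, by ranking points (lower first): Oyelaran (3935 pts) before Varga (4097 pts) before Szabo (4859 pts) before Whitfield (6244 pts).
Espinoza, Mendoza and Castillo all have world ranking 78, so the next rule applies.
Among Espinoza, Mendoza and Castillo, by ranking points (lower first): Espinoza (2407 pts) before Mendoza (3297 pts) before Castillo (7233 pts).
Full order: Kowalski, Oyelaran, Varga, Szabo, Whitfield, Espinoza, Mendoza, Castillo.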